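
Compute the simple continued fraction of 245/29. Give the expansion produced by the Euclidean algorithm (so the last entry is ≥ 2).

245 = 8×29 + 13
29 = 2×13 + 3
13 = 4×3 + 1
3 = 3×1 + 0  (stop)
So 245/29 = [8; 2, 4, 3].

[8; 2, 4, 3]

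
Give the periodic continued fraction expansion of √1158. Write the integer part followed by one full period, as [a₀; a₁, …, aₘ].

a₀ = ⌊√1158⌋ = 34.
With m₀=0, d₀=1 and mₖ₊₁ = dₖaₖ − mₖ, dₖ₊₁ = (n − mₖ₊₁²)/dₖ, aₖ₊₁ = ⌊(a₀+mₖ₊₁)/dₖ₊₁⌋:
  k=1: m=34, d=2, a=34
  k=2: m=34, d=1, a=68
d=1 and a=2a₀=68 at k=2, so the next step gives (m, d) = (34, 2) again — its k=1 value — and the period has length 2.

[34; 34, 68]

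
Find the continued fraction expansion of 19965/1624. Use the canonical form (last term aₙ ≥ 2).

19965 = 12·1624 + 477
1624 = 3·477 + 193
477 = 2·193 + 91
193 = 2·91 + 11
91 = 8·11 + 3
11 = 3·3 + 2
3 = 1·2 + 1
2 = 2·1 + 0  (stop)
So 19965/1624 = [12; 3, 2, 2, 8, 3, 1, 2].

[12; 3, 2, 2, 8, 3, 1, 2]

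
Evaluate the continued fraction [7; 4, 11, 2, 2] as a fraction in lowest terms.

Using pₖ = aₖpₖ₋₁ + pₖ₋₂ and qₖ = aₖqₖ₋₁ + qₖ₋₂:
  k=0: a=7, p=7, q=1
  k=1: a=4, p=29, q=4
  k=2: a=11, p=326, q=45
  k=3: a=2, p=681, q=94
  k=4: a=2, p=1688, q=233

1688/233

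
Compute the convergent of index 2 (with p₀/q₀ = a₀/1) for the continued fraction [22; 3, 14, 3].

Using pₖ = aₖpₖ₋₁ + pₖ₋₂, qₖ = aₖqₖ₋₁ + qₖ₋₂ (with p₋₁=1, p₋₂=0, q₋₁=0, q₋₂=1):
  k=0: a=22, p=22, q=1
  k=1: a=3, p=67, q=3
  k=2: a=14, p=960, q=43

960/43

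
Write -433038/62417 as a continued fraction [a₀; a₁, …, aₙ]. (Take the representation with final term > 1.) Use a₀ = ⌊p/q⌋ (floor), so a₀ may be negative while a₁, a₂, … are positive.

-433038 = -7*62417 + 3881
62417 = 16*3881 + 321
3881 = 12*321 + 29
321 = 11*29 + 2
29 = 14*2 + 1
2 = 2*1 + 0  (stop)
So -433038/62417 = [-7; 16, 12, 11, 14, 2].

[-7; 16, 12, 11, 14, 2]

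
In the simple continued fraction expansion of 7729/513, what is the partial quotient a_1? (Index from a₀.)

15

7729 = 15·513 + 34   →  a_0 = 15
513 = 15·34 + 3   →  a_1 = 15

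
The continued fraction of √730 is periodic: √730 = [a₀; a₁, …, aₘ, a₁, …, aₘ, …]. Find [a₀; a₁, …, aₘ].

a₀ = ⌊√730⌋ = 27.
With m₀=0, d₀=1 and mₖ₊₁ = dₖaₖ − mₖ, dₖ₊₁ = (n − mₖ₊₁²)/dₖ, aₖ₊₁ = ⌊(a₀+mₖ₊₁)/dₖ₊₁⌋:
  k=1: m=27, d=1, a=54
d=1 and a=2a₀=54 at k=1, so the next step gives (m, d) = (27, 1) again — its k=1 value — and the period has length 1.

[27; 54]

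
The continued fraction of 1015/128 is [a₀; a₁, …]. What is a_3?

4

1015 = 7·128 + 119   →  a_0 = 7
128 = 1·119 + 9   →  a_1 = 1
119 = 13·9 + 2   →  a_2 = 13
9 = 4·2 + 1   →  a_3 = 4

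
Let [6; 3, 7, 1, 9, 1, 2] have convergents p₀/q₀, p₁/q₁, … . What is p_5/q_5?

1719/272

Using pₖ = aₖpₖ₋₁ + pₖ₋₂, qₖ = aₖqₖ₋₁ + qₖ₋₂ (with p₋₁=1, p₋₂=0, q₋₁=0, q₋₂=1):
  k=0: a=6, p=6, q=1
  k=1: a=3, p=19, q=3
  k=2: a=7, p=139, q=22
  k=3: a=1, p=158, q=25
  k=4: a=9, p=1561, q=247
  k=5: a=1, p=1719, q=272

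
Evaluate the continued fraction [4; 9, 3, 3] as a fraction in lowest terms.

382/93

Fold from the inside: start with 3/1.
  3 + 1/3 = 10/3
  9 + 3/10 = 93/10
  4 + 10/93 = 382/93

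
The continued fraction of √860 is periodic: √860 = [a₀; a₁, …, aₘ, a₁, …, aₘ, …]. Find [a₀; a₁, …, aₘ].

[29; 3, 14, 3, 58]

a₀ = ⌊√860⌋ = 29.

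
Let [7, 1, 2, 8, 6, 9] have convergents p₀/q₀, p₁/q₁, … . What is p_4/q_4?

1175/153

Using pₖ = aₖpₖ₋₁ + pₖ₋₂, qₖ = aₖqₖ₋₁ + qₖ₋₂ (with p₋₁=1, p₋₂=0, q₋₁=0, q₋₂=1):
  k=0: a=7, p=7, q=1
  k=1: a=1, p=8, q=1
  k=2: a=2, p=23, q=3
  k=3: a=8, p=192, q=25
  k=4: a=6, p=1175, q=153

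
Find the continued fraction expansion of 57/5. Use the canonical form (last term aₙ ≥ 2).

[11; 2, 2]

57 = 11·5 + 2
5 = 2·2 + 1
2 = 2·1 + 0  (stop)
So 57/5 = [11; 2, 2].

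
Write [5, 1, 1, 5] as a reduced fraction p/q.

Fold from the inside: start with 5/1.
  1 + 1/5 = 6/5
  1 + 5/6 = 11/6
  5 + 6/11 = 61/11

61/11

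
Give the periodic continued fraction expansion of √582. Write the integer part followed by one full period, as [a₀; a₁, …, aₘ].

[24; 8, 48]

a₀ = ⌊√582⌋ = 24.
With m₀=0, d₀=1 and mₖ₊₁ = dₖaₖ − mₖ, dₖ₊₁ = (n − mₖ₊₁²)/dₖ, aₖ₊₁ = ⌊(a₀+mₖ₊₁)/dₖ₊₁⌋:
  k=1: m=24, d=6, a=8
  k=2: m=24, d=1, a=48
d=1 and a=2a₀=48 at k=2, so the next step gives (m, d) = (24, 6) again — its k=1 value — and the period has length 2.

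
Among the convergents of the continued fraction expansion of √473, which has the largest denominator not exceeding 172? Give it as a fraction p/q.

√473 = [21; 1, 2, 1, 42, …] (period length 4).
Convergents:
  p_0/q_0 = 21/1
  p_1/q_1 = 22/1
  p_2/q_2 = 65/3
  p_3/q_3 = 87/4
  p_4/q_4 = 3719/171
  p_5/q_5 = 3806/175
q_4 = 171 ≤ 172 < 175 = q_5, so the answer is 3719/171.

3719/171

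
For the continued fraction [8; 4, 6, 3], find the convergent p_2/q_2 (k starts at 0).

206/25

Using pₖ = aₖpₖ₋₁ + pₖ₋₂, qₖ = aₖqₖ₋₁ + qₖ₋₂ (with p₋₁=1, p₋₂=0, q₋₁=0, q₋₂=1):
  k=0: a=8, p=8, q=1
  k=1: a=4, p=33, q=4
  k=2: a=6, p=206, q=25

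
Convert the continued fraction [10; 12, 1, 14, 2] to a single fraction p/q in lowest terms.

Fold from the inside: start with 2/1.
  14 + 1/2 = 29/2
  1 + 2/29 = 31/29
  12 + 29/31 = 401/31
  10 + 31/401 = 4041/401

4041/401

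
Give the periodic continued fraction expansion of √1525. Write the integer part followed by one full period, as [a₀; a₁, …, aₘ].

[39; 19, 1, 1, 19, 78]

a₀ = ⌊√1525⌋ = 39.
With m₀=0, d₀=1 and mₖ₊₁ = dₖaₖ − mₖ, dₖ₊₁ = (n − mₖ₊₁²)/dₖ, aₖ₊₁ = ⌊(a₀+mₖ₊₁)/dₖ₊₁⌋:
  k=1: m=39, d=4, a=19
  k=2: m=37, d=39, a=1
  k=3: m=2, d=39, a=1
  k=4: m=37, d=4, a=19
  k=5: m=39, d=1, a=78
d=1 and a=2a₀=78 at k=5, so the next step gives (m, d) = (39, 4) again — its k=1 value — and the period has length 5.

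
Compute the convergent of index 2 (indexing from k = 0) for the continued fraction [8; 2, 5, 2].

93/11

Using pₖ = aₖpₖ₋₁ + pₖ₋₂, qₖ = aₖqₖ₋₁ + qₖ₋₂ (with p₋₁=1, p₋₂=0, q₋₁=0, q₋₂=1):
  k=0: a=8, p=8, q=1
  k=1: a=2, p=17, q=2
  k=2: a=5, p=93, q=11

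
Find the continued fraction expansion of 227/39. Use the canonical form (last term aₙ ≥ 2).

227 = 5*39 + 32
39 = 1*32 + 7
32 = 4*7 + 4
7 = 1*4 + 3
4 = 1*3 + 1
3 = 3*1 + 0  (stop)
So 227/39 = [5; 1, 4, 1, 1, 3].

[5; 1, 4, 1, 1, 3]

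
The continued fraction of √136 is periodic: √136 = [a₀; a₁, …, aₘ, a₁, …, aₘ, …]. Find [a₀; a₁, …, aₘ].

[11; 1, 1, 1, 22]

a₀ = ⌊√136⌋ = 11.
With m₀=0, d₀=1 and mₖ₊₁ = dₖaₖ − mₖ, dₖ₊₁ = (n − mₖ₊₁²)/dₖ, aₖ₊₁ = ⌊(a₀+mₖ₊₁)/dₖ₊₁⌋:
  k=1: m=11, d=15, a=1
  k=2: m=4, d=8, a=1
  k=3: m=4, d=15, a=1
  k=4: m=11, d=1, a=22
d=1 and a=2a₀=22 at k=4, so the next step gives (m, d) = (11, 15) again — its k=1 value — and the period has length 4.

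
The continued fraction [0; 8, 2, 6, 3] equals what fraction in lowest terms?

41/347

Using pₖ = aₖpₖ₋₁ + pₖ₋₂ and qₖ = aₖqₖ₋₁ + qₖ₋₂:
  k=0: a=0, p=0, q=1
  k=1: a=8, p=1, q=8
  k=2: a=2, p=2, q=17
  k=3: a=6, p=13, q=110
  k=4: a=3, p=41, q=347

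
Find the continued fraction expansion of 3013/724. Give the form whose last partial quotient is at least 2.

[4; 6, 5, 3, 7]

3013 = 4·724 + 117
724 = 6·117 + 22
117 = 5·22 + 7
22 = 3·7 + 1
7 = 7·1 + 0  (stop)
So 3013/724 = [4; 6, 5, 3, 7].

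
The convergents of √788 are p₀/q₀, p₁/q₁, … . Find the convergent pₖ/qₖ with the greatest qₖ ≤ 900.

√788 = [28; 14, 56, …] (period length 2).
Convergents:
  p_0/q_0 = 28/1
  p_1/q_1 = 393/14
  p_2/q_2 = 22036/785
  p_3/q_3 = 308897/11004
q_2 = 785 ≤ 900 < 11004 = q_3, so the answer is 22036/785.

22036/785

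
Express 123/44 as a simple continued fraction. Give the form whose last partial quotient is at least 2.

[2; 1, 3, 1, 8]

123 = 2×44 + 35
44 = 1×35 + 9
35 = 3×9 + 8
9 = 1×8 + 1
8 = 8×1 + 0  (stop)
So 123/44 = [2; 1, 3, 1, 8].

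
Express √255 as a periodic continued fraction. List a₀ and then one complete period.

a₀ = ⌊√255⌋ = 15.
With m₀=0, d₀=1 and mₖ₊₁ = dₖaₖ − mₖ, dₖ₊₁ = (n − mₖ₊₁²)/dₖ, aₖ₊₁ = ⌊(a₀+mₖ₊₁)/dₖ₊₁⌋:
  k=1: m=15, d=30, a=1
  k=2: m=15, d=1, a=30
d=1 and a=2a₀=30 at k=2, so the next step gives (m, d) = (15, 30) again — its k=1 value — and the period has length 2.

[15; 1, 30]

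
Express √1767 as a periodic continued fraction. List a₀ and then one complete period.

[42; 28, 84]

a₀ = ⌊√1767⌋ = 42.
With m₀=0, d₀=1 and mₖ₊₁ = dₖaₖ − mₖ, dₖ₊₁ = (n − mₖ₊₁²)/dₖ, aₖ₊₁ = ⌊(a₀+mₖ₊₁)/dₖ₊₁⌋:
  k=1: m=42, d=3, a=28
  k=2: m=42, d=1, a=84
d=1 and a=2a₀=84 at k=2, so the next step gives (m, d) = (42, 3) again — its k=1 value — and the period has length 2.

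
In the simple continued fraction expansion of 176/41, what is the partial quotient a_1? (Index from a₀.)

176 = 4·41 + 12   →  a_0 = 4
41 = 3·12 + 5   →  a_1 = 3

3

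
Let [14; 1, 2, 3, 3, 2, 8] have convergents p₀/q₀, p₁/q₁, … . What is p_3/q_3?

Using pₖ = aₖpₖ₋₁ + pₖ₋₂, qₖ = aₖqₖ₋₁ + qₖ₋₂ (with p₋₁=1, p₋₂=0, q₋₁=0, q₋₂=1):
  k=0: a=14, p=14, q=1
  k=1: a=1, p=15, q=1
  k=2: a=2, p=44, q=3
  k=3: a=3, p=147, q=10

147/10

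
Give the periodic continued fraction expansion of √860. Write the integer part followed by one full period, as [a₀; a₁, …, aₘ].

a₀ = ⌊√860⌋ = 29.
With m₀=0, d₀=1 and mₖ₊₁ = dₖaₖ − mₖ, dₖ₊₁ = (n − mₖ₊₁²)/dₖ, aₖ₊₁ = ⌊(a₀+mₖ₊₁)/dₖ₊₁⌋:
  k=1: m=29, d=19, a=3
  k=2: m=28, d=4, a=14
  k=3: m=28, d=19, a=3
  k=4: m=29, d=1, a=58
d=1 and a=2a₀=58 at k=4, so the next step gives (m, d) = (29, 19) again — its k=1 value — and the period has length 4.

[29; 3, 14, 3, 58]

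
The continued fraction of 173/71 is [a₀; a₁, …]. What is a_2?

173 = 2·71 + 31   →  a_0 = 2
71 = 2·31 + 9   →  a_1 = 2
31 = 3·9 + 4   →  a_2 = 3

3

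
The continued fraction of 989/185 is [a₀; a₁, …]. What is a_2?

989 = 5·185 + 64   →  a_0 = 5
185 = 2·64 + 57   →  a_1 = 2
64 = 1·57 + 7   →  a_2 = 1

1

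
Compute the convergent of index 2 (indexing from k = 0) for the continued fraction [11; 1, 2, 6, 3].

Using pₖ = aₖpₖ₋₁ + pₖ₋₂, qₖ = aₖqₖ₋₁ + qₖ₋₂ (with p₋₁=1, p₋₂=0, q₋₁=0, q₋₂=1):
  k=0: a=11, p=11, q=1
  k=1: a=1, p=12, q=1
  k=2: a=2, p=35, q=3

35/3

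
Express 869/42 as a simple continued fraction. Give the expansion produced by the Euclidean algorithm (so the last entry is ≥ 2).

[20; 1, 2, 4, 3]

869 = 20×42 + 29
42 = 1×29 + 13
29 = 2×13 + 3
13 = 4×3 + 1
3 = 3×1 + 0  (stop)
So 869/42 = [20; 1, 2, 4, 3].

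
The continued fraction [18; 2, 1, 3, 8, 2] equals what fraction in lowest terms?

Fold from the inside: start with 2/1.
  8 + 1/2 = 17/2
  3 + 2/17 = 53/17
  1 + 17/53 = 70/53
  2 + 53/70 = 193/70
  18 + 70/193 = 3544/193

3544/193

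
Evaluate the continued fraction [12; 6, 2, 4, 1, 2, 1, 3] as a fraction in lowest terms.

12313/1013

Using pₖ = aₖpₖ₋₁ + pₖ₋₂ and qₖ = aₖqₖ₋₁ + qₖ₋₂:
  k=0: a=12, p=12, q=1
  k=1: a=6, p=73, q=6
  k=2: a=2, p=158, q=13
  k=3: a=4, p=705, q=58
  k=4: a=1, p=863, q=71
  k=5: a=2, p=2431, q=200
  k=6: a=1, p=3294, q=271
  k=7: a=3, p=12313, q=1013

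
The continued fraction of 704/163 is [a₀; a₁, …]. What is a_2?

704 = 4·163 + 52   →  a_0 = 4
163 = 3·52 + 7   →  a_1 = 3
52 = 7·7 + 3   →  a_2 = 7

7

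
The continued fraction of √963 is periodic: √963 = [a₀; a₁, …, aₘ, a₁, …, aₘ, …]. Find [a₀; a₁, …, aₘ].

[31; 31, 62]

a₀ = ⌊√963⌋ = 31.
With m₀=0, d₀=1 and mₖ₊₁ = dₖaₖ − mₖ, dₖ₊₁ = (n − mₖ₊₁²)/dₖ, aₖ₊₁ = ⌊(a₀+mₖ₊₁)/dₖ₊₁⌋:
  k=1: m=31, d=2, a=31
  k=2: m=31, d=1, a=62
d=1 and a=2a₀=62 at k=2, so the next step gives (m, d) = (31, 2) again — its k=1 value — and the period has length 2.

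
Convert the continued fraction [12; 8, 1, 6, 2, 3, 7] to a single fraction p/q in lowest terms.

Fold from the inside: start with 7/1.
  3 + 1/7 = 22/7
  2 + 7/22 = 51/22
  6 + 22/51 = 328/51
  1 + 51/328 = 379/328
  8 + 328/379 = 3360/379
  12 + 379/3360 = 40699/3360

40699/3360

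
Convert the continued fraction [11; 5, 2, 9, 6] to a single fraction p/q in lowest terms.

Fold from the inside: start with 6/1.
  9 + 1/6 = 55/6
  2 + 6/55 = 116/55
  5 + 55/116 = 635/116
  11 + 116/635 = 7101/635

7101/635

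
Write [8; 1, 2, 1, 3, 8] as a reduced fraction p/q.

1083/124

Using pₖ = aₖpₖ₋₁ + pₖ₋₂ and qₖ = aₖqₖ₋₁ + qₖ₋₂:
  k=0: a=8, p=8, q=1
  k=1: a=1, p=9, q=1
  k=2: a=2, p=26, q=3
  k=3: a=1, p=35, q=4
  k=4: a=3, p=131, q=15
  k=5: a=8, p=1083, q=124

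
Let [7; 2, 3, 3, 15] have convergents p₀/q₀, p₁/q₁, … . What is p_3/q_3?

171/23

Using pₖ = aₖpₖ₋₁ + pₖ₋₂, qₖ = aₖqₖ₋₁ + qₖ₋₂ (with p₋₁=1, p₋₂=0, q₋₁=0, q₋₂=1):
  k=0: a=7, p=7, q=1
  k=1: a=2, p=15, q=2
  k=2: a=3, p=52, q=7
  k=3: a=3, p=171, q=23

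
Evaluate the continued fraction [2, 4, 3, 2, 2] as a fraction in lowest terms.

Using pₖ = aₖpₖ₋₁ + pₖ₋₂ and qₖ = aₖqₖ₋₁ + qₖ₋₂:
  k=0: a=2, p=2, q=1
  k=1: a=4, p=9, q=4
  k=2: a=3, p=29, q=13
  k=3: a=2, p=67, q=30
  k=4: a=2, p=163, q=73

163/73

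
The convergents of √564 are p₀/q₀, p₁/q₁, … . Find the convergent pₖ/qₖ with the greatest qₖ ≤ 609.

√564 = [23; 1, 2, 1, 46, …] (period length 4).
Convergents:
  p_0/q_0 = 23/1
  p_1/q_1 = 24/1
  p_2/q_2 = 71/3
  p_3/q_3 = 95/4
  p_4/q_4 = 4441/187
  p_5/q_5 = 4536/191
  p_6/q_6 = 13513/569
  p_7/q_7 = 18049/760
q_6 = 569 ≤ 609 < 760 = q_7, so the answer is 13513/569.

13513/569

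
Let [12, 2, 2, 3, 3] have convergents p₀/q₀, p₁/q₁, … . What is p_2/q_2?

Using pₖ = aₖpₖ₋₁ + pₖ₋₂, qₖ = aₖqₖ₋₁ + qₖ₋₂ (with p₋₁=1, p₋₂=0, q₋₁=0, q₋₂=1):
  k=0: a=12, p=12, q=1
  k=1: a=2, p=25, q=2
  k=2: a=2, p=62, q=5

62/5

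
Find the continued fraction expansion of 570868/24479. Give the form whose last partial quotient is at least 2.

570868 = 23·24479 + 7851
24479 = 3·7851 + 926
7851 = 8·926 + 443
926 = 2·443 + 40
443 = 11·40 + 3
40 = 13·3 + 1
3 = 3·1 + 0  (stop)
So 570868/24479 = [23; 3, 8, 2, 11, 13, 3].

[23; 3, 8, 2, 11, 13, 3]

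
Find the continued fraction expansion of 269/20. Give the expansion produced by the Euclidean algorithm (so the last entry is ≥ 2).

[13; 2, 4, 2]

269 = 13*20 + 9
20 = 2*9 + 2
9 = 4*2 + 1
2 = 2*1 + 0  (stop)
So 269/20 = [13; 2, 4, 2].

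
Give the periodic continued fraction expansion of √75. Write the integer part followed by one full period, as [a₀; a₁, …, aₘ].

[8; 1, 1, 1, 16]

a₀ = ⌊√75⌋ = 8.
With m₀=0, d₀=1 and mₖ₊₁ = dₖaₖ − mₖ, dₖ₊₁ = (n − mₖ₊₁²)/dₖ, aₖ₊₁ = ⌊(a₀+mₖ₊₁)/dₖ₊₁⌋:
  k=1: m=8, d=11, a=1
  k=2: m=3, d=6, a=1
  k=3: m=3, d=11, a=1
  k=4: m=8, d=1, a=16
d=1 and a=2a₀=16 at k=4, so the next step gives (m, d) = (8, 11) again — its k=1 value — and the period has length 4.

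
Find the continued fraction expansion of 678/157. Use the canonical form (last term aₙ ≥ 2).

[4; 3, 7, 7]

678 = 4×157 + 50
157 = 3×50 + 7
50 = 7×7 + 1
7 = 7×1 + 0  (stop)
So 678/157 = [4; 3, 7, 7].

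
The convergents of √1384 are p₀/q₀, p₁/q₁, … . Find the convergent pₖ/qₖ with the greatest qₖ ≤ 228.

3497/94

√1384 = [37; 4, 1, 17, 1, 4, 74, …] (period length 6).
Convergents:
  p_0/q_0 = 37/1
  p_1/q_1 = 149/4
  p_2/q_2 = 186/5
  p_3/q_3 = 3311/89
  p_4/q_4 = 3497/94
  p_5/q_5 = 17299/465
q_4 = 94 ≤ 228 < 465 = q_5, so the answer is 3497/94.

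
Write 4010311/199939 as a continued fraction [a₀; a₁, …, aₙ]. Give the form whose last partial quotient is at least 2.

[20; 17, 2, 1, 18, 12, 17]

4010311 = 20×199939 + 11531
199939 = 17×11531 + 3912
11531 = 2×3912 + 3707
3912 = 1×3707 + 205
3707 = 18×205 + 17
205 = 12×17 + 1
17 = 17×1 + 0  (stop)
So 4010311/199939 = [20; 17, 2, 1, 18, 12, 17].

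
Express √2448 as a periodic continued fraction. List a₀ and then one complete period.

[49; 2, 10, 2, 98]

a₀ = ⌊√2448⌋ = 49.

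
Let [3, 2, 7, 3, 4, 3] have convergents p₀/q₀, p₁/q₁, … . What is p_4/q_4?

Using pₖ = aₖpₖ₋₁ + pₖ₋₂, qₖ = aₖqₖ₋₁ + qₖ₋₂ (with p₋₁=1, p₋₂=0, q₋₁=0, q₋₂=1):
  k=0: a=3, p=3, q=1
  k=1: a=2, p=7, q=2
  k=2: a=7, p=52, q=15
  k=3: a=3, p=163, q=47
  k=4: a=4, p=704, q=203

704/203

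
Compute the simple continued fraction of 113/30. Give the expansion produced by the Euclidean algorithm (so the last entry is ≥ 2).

[3; 1, 3, 3, 2]

113 = 3·30 + 23
30 = 1·23 + 7
23 = 3·7 + 2
7 = 3·2 + 1
2 = 2·1 + 0  (stop)
So 113/30 = [3; 1, 3, 3, 2].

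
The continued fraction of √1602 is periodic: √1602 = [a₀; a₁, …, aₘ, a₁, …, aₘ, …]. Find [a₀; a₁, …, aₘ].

[40; 40, 80]

a₀ = ⌊√1602⌋ = 40.
With m₀=0, d₀=1 and mₖ₊₁ = dₖaₖ − mₖ, dₖ₊₁ = (n − mₖ₊₁²)/dₖ, aₖ₊₁ = ⌊(a₀+mₖ₊₁)/dₖ₊₁⌋:
  k=1: m=40, d=2, a=40
  k=2: m=40, d=1, a=80
d=1 and a=2a₀=80 at k=2, so the next step gives (m, d) = (40, 2) again — its k=1 value — and the period has length 2.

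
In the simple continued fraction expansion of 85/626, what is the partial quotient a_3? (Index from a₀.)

1

85 = 0·626 + 85   →  a_0 = 0
626 = 7·85 + 31   →  a_1 = 7
85 = 2·31 + 23   →  a_2 = 2
31 = 1·23 + 8   →  a_3 = 1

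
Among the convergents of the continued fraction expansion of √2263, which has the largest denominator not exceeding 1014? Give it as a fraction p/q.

47571/1000

√2263 = [47; 1, 1, 3, 47, 3, 1, 1, 94, …] (period length 8).
Convergents:
  p_0/q_0 = 47/1
  p_1/q_1 = 48/1
  p_2/q_2 = 95/2
  p_3/q_3 = 333/7
  p_4/q_4 = 15746/331
  p_5/q_5 = 47571/1000
  p_6/q_6 = 63317/1331
q_5 = 1000 ≤ 1014 < 1331 = q_6, so the answer is 47571/1000.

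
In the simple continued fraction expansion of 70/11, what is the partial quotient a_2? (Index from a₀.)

1

70 = 6·11 + 4   →  a_0 = 6
11 = 2·4 + 3   →  a_1 = 2
4 = 1·3 + 1   →  a_2 = 1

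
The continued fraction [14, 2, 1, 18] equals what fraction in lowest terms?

803/56

Fold from the inside: start with 18/1.
  1 + 1/18 = 19/18
  2 + 18/19 = 56/19
  14 + 19/56 = 803/56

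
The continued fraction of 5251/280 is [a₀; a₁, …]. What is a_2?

5251 = 18·280 + 211   →  a_0 = 18
280 = 1·211 + 69   →  a_1 = 1
211 = 3·69 + 4   →  a_2 = 3

3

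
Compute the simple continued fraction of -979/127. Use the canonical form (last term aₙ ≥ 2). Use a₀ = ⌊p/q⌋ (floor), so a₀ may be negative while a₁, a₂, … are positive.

-979 = -8×127 + 37
127 = 3×37 + 16
37 = 2×16 + 5
16 = 3×5 + 1
5 = 5×1 + 0  (stop)
So -979/127 = [-8; 3, 2, 3, 5].

[-8; 3, 2, 3, 5]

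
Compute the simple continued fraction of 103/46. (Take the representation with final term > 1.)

[2; 4, 5, 2]

103 = 2×46 + 11
46 = 4×11 + 2
11 = 5×2 + 1
2 = 2×1 + 0  (stop)
So 103/46 = [2; 4, 5, 2].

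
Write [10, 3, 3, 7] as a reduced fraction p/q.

Using pₖ = aₖpₖ₋₁ + pₖ₋₂ and qₖ = aₖqₖ₋₁ + qₖ₋₂:
  k=0: a=10, p=10, q=1
  k=1: a=3, p=31, q=3
  k=2: a=3, p=103, q=10
  k=3: a=7, p=752, q=73

752/73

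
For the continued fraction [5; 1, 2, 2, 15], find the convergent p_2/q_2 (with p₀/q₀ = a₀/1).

Using pₖ = aₖpₖ₋₁ + pₖ₋₂, qₖ = aₖqₖ₋₁ + qₖ₋₂ (with p₋₁=1, p₋₂=0, q₋₁=0, q₋₂=1):
  k=0: a=5, p=5, q=1
  k=1: a=1, p=6, q=1
  k=2: a=2, p=17, q=3

17/3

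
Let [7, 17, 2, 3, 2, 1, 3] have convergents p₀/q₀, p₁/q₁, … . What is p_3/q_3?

861/122

Using pₖ = aₖpₖ₋₁ + pₖ₋₂, qₖ = aₖqₖ₋₁ + qₖ₋₂ (with p₋₁=1, p₋₂=0, q₋₁=0, q₋₂=1):
  k=0: a=7, p=7, q=1
  k=1: a=17, p=120, q=17
  k=2: a=2, p=247, q=35
  k=3: a=3, p=861, q=122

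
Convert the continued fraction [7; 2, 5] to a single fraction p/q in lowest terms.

Using pₖ = aₖpₖ₋₁ + pₖ₋₂ and qₖ = aₖqₖ₋₁ + qₖ₋₂:
  k=0: a=7, p=7, q=1
  k=1: a=2, p=15, q=2
  k=2: a=5, p=82, q=11

82/11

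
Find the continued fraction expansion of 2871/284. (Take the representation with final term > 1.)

[10; 9, 6, 5]

2871 = 10*284 + 31
284 = 9*31 + 5
31 = 6*5 + 1
5 = 5*1 + 0  (stop)
So 2871/284 = [10; 9, 6, 5].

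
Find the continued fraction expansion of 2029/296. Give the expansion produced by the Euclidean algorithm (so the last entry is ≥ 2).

[6; 1, 5, 1, 7, 1, 1, 2]

2029 = 6·296 + 253
296 = 1·253 + 43
253 = 5·43 + 38
43 = 1·38 + 5
38 = 7·5 + 3
5 = 1·3 + 2
3 = 1·2 + 1
2 = 2·1 + 0  (stop)
So 2029/296 = [6; 1, 5, 1, 7, 1, 1, 2].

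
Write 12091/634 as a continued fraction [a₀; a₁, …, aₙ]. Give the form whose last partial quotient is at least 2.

[19; 14, 11, 4]

12091 = 19·634 + 45
634 = 14·45 + 4
45 = 11·4 + 1
4 = 4·1 + 0  (stop)
So 12091/634 = [19; 14, 11, 4].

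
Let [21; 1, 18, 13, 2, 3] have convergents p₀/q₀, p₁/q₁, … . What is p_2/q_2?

Using pₖ = aₖpₖ₋₁ + pₖ₋₂, qₖ = aₖqₖ₋₁ + qₖ₋₂ (with p₋₁=1, p₋₂=0, q₋₁=0, q₋₂=1):
  k=0: a=21, p=21, q=1
  k=1: a=1, p=22, q=1
  k=2: a=18, p=417, q=19

417/19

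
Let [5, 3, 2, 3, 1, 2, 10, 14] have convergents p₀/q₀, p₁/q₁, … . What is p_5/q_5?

455/86

Using pₖ = aₖpₖ₋₁ + pₖ₋₂, qₖ = aₖqₖ₋₁ + qₖ₋₂ (with p₋₁=1, p₋₂=0, q₋₁=0, q₋₂=1):
  k=0: a=5, p=5, q=1
  k=1: a=3, p=16, q=3
  k=2: a=2, p=37, q=7
  k=3: a=3, p=127, q=24
  k=4: a=1, p=164, q=31
  k=5: a=2, p=455, q=86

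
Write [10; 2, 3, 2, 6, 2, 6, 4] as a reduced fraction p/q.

62225/5962

Using pₖ = aₖpₖ₋₁ + pₖ₋₂ and qₖ = aₖqₖ₋₁ + qₖ₋₂:
  k=0: a=10, p=10, q=1
  k=1: a=2, p=21, q=2
  k=2: a=3, p=73, q=7
  k=3: a=2, p=167, q=16
  k=4: a=6, p=1075, q=103
  k=5: a=2, p=2317, q=222
  k=6: a=6, p=14977, q=1435
  k=7: a=4, p=62225, q=5962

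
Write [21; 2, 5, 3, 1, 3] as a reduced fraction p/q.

Using pₖ = aₖpₖ₋₁ + pₖ₋₂ and qₖ = aₖqₖ₋₁ + qₖ₋₂:
  k=0: a=21, p=21, q=1
  k=1: a=2, p=43, q=2
  k=2: a=5, p=236, q=11
  k=3: a=3, p=751, q=35
  k=4: a=1, p=987, q=46
  k=5: a=3, p=3712, q=173

3712/173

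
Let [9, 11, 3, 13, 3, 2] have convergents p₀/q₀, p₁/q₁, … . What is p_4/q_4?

Using pₖ = aₖpₖ₋₁ + pₖ₋₂, qₖ = aₖqₖ₋₁ + qₖ₋₂ (with p₋₁=1, p₋₂=0, q₋₁=0, q₋₂=1):
  k=0: a=9, p=9, q=1
  k=1: a=11, p=100, q=11
  k=2: a=3, p=309, q=34
  k=3: a=13, p=4117, q=453
  k=4: a=3, p=12660, q=1393

12660/1393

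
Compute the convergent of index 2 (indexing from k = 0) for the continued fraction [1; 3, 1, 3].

Using pₖ = aₖpₖ₋₁ + pₖ₋₂, qₖ = aₖqₖ₋₁ + qₖ₋₂ (with p₋₁=1, p₋₂=0, q₋₁=0, q₋₂=1):
  k=0: a=1, p=1, q=1
  k=1: a=3, p=4, q=3
  k=2: a=1, p=5, q=4

5/4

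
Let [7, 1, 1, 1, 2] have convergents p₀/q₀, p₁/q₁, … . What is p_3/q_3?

Using pₖ = aₖpₖ₋₁ + pₖ₋₂, qₖ = aₖqₖ₋₁ + qₖ₋₂ (with p₋₁=1, p₋₂=0, q₋₁=0, q₋₂=1):
  k=0: a=7, p=7, q=1
  k=1: a=1, p=8, q=1
  k=2: a=1, p=15, q=2
  k=3: a=1, p=23, q=3

23/3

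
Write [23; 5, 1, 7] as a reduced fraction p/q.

Fold from the inside: start with 7/1.
  1 + 1/7 = 8/7
  5 + 7/8 = 47/8
  23 + 8/47 = 1089/47

1089/47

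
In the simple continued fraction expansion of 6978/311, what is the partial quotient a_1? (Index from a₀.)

6978 = 22·311 + 136   →  a_0 = 22
311 = 2·136 + 39   →  a_1 = 2

2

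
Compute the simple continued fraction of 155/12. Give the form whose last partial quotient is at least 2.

155 = 12*12 + 11
12 = 1*11 + 1
11 = 11*1 + 0  (stop)
So 155/12 = [12; 1, 11].

[12; 1, 11]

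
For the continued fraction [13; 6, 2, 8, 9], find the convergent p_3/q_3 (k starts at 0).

Using pₖ = aₖpₖ₋₁ + pₖ₋₂, qₖ = aₖqₖ₋₁ + qₖ₋₂ (with p₋₁=1, p₋₂=0, q₋₁=0, q₋₂=1):
  k=0: a=13, p=13, q=1
  k=1: a=6, p=79, q=6
  k=2: a=2, p=171, q=13
  k=3: a=8, p=1447, q=110

1447/110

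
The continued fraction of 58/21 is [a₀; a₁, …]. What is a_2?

58 = 2·21 + 16   →  a_0 = 2
21 = 1·16 + 5   →  a_1 = 1
16 = 3·5 + 1   →  a_2 = 3

3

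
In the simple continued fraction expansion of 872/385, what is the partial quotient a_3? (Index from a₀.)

3

872 = 2·385 + 102   →  a_0 = 2
385 = 3·102 + 79   →  a_1 = 3
102 = 1·79 + 23   →  a_2 = 1
79 = 3·23 + 10   →  a_3 = 3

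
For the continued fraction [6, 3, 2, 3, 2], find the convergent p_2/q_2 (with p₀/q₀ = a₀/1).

Using pₖ = aₖpₖ₋₁ + pₖ₋₂, qₖ = aₖqₖ₋₁ + qₖ₋₂ (with p₋₁=1, p₋₂=0, q₋₁=0, q₋₂=1):
  k=0: a=6, p=6, q=1
  k=1: a=3, p=19, q=3
  k=2: a=2, p=44, q=7

44/7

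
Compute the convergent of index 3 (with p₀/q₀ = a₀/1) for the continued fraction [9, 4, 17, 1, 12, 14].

Using pₖ = aₖpₖ₋₁ + pₖ₋₂, qₖ = aₖqₖ₋₁ + qₖ₋₂ (with p₋₁=1, p₋₂=0, q₋₁=0, q₋₂=1):
  k=0: a=9, p=9, q=1
  k=1: a=4, p=37, q=4
  k=2: a=17, p=638, q=69
  k=3: a=1, p=675, q=73

675/73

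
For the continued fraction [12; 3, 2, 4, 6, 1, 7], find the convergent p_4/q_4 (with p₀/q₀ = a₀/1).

2372/193

Using pₖ = aₖpₖ₋₁ + pₖ₋₂, qₖ = aₖqₖ₋₁ + qₖ₋₂ (with p₋₁=1, p₋₂=0, q₋₁=0, q₋₂=1):
  k=0: a=12, p=12, q=1
  k=1: a=3, p=37, q=3
  k=2: a=2, p=86, q=7
  k=3: a=4, p=381, q=31
  k=4: a=6, p=2372, q=193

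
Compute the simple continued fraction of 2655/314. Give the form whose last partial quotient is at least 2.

2655 = 8·314 + 143
314 = 2·143 + 28
143 = 5·28 + 3
28 = 9·3 + 1
3 = 3·1 + 0  (stop)
So 2655/314 = [8; 2, 5, 9, 3].

[8; 2, 5, 9, 3]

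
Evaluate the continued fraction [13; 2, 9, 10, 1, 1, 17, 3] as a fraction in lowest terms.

290889/21589

Using pₖ = aₖpₖ₋₁ + pₖ₋₂ and qₖ = aₖqₖ₋₁ + qₖ₋₂:
  k=0: a=13, p=13, q=1
  k=1: a=2, p=27, q=2
  k=2: a=9, p=256, q=19
  k=3: a=10, p=2587, q=192
  k=4: a=1, p=2843, q=211
  k=5: a=1, p=5430, q=403
  k=6: a=17, p=95153, q=7062
  k=7: a=3, p=290889, q=21589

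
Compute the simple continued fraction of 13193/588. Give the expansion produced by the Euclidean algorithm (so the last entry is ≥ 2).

[22; 2, 3, 2, 8, 1, 3]

13193 = 22×588 + 257
588 = 2×257 + 74
257 = 3×74 + 35
74 = 2×35 + 4
35 = 8×4 + 3
4 = 1×3 + 1
3 = 3×1 + 0  (stop)
So 13193/588 = [22; 2, 3, 2, 8, 1, 3].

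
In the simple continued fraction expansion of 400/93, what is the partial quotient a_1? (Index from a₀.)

400 = 4·93 + 28   →  a_0 = 4
93 = 3·28 + 9   →  a_1 = 3

3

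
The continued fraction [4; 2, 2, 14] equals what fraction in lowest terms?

317/72

Fold from the inside: start with 14/1.
  2 + 1/14 = 29/14
  2 + 14/29 = 72/29
  4 + 29/72 = 317/72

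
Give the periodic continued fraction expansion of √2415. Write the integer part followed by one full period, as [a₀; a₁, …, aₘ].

a₀ = ⌊√2415⌋ = 49.
With m₀=0, d₀=1 and mₖ₊₁ = dₖaₖ − mₖ, dₖ₊₁ = (n − mₖ₊₁²)/dₖ, aₖ₊₁ = ⌊(a₀+mₖ₊₁)/dₖ₊₁⌋:
  k=1: m=49, d=14, a=7
  k=2: m=49, d=1, a=98
d=1 and a=2a₀=98 at k=2, so the next step gives (m, d) = (49, 14) again — its k=1 value — and the period has length 2.

[49; 7, 98]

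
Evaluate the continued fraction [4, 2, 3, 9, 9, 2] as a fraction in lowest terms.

Fold from the inside: start with 2/1.
  9 + 1/2 = 19/2
  9 + 2/19 = 173/19
  3 + 19/173 = 538/173
  2 + 173/538 = 1249/538
  4 + 538/1249 = 5534/1249

5534/1249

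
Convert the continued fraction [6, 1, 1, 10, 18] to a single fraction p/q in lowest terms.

2479/380

Using pₖ = aₖpₖ₋₁ + pₖ₋₂ and qₖ = aₖqₖ₋₁ + qₖ₋₂:
  k=0: a=6, p=6, q=1
  k=1: a=1, p=7, q=1
  k=2: a=1, p=13, q=2
  k=3: a=10, p=137, q=21
  k=4: a=18, p=2479, q=380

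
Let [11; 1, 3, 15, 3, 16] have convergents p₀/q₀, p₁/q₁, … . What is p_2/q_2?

47/4

Using pₖ = aₖpₖ₋₁ + pₖ₋₂, qₖ = aₖqₖ₋₁ + qₖ₋₂ (with p₋₁=1, p₋₂=0, q₋₁=0, q₋₂=1):
  k=0: a=11, p=11, q=1
  k=1: a=1, p=12, q=1
  k=2: a=3, p=47, q=4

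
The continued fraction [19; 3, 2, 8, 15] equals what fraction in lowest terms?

Fold from the inside: start with 15/1.
  8 + 1/15 = 121/15
  2 + 15/121 = 257/121
  3 + 121/257 = 892/257
  19 + 257/892 = 17205/892

17205/892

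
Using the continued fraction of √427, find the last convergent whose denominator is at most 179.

2583/125

√427 = [20; 1, 1, 1, 40, …] (period length 4).
Convergents:
  p_0/q_0 = 20/1
  p_1/q_1 = 21/1
  p_2/q_2 = 41/2
  p_3/q_3 = 62/3
  p_4/q_4 = 2521/122
  p_5/q_5 = 2583/125
  p_6/q_6 = 5104/247
q_5 = 125 ≤ 179 < 247 = q_6, so the answer is 2583/125.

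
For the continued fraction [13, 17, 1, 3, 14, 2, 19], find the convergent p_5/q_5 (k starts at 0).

27353/2095

Using pₖ = aₖpₖ₋₁ + pₖ₋₂, qₖ = aₖqₖ₋₁ + qₖ₋₂ (with p₋₁=1, p₋₂=0, q₋₁=0, q₋₂=1):
  k=0: a=13, p=13, q=1
  k=1: a=17, p=222, q=17
  k=2: a=1, p=235, q=18
  k=3: a=3, p=927, q=71
  k=4: a=14, p=13213, q=1012
  k=5: a=2, p=27353, q=2095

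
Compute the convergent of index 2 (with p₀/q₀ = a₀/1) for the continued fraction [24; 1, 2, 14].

Using pₖ = aₖpₖ₋₁ + pₖ₋₂, qₖ = aₖqₖ₋₁ + qₖ₋₂ (with p₋₁=1, p₋₂=0, q₋₁=0, q₋₂=1):
  k=0: a=24, p=24, q=1
  k=1: a=1, p=25, q=1
  k=2: a=2, p=74, q=3

74/3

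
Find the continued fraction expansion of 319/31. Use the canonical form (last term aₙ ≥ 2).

[10; 3, 2, 4]

319 = 10·31 + 9
31 = 3·9 + 4
9 = 2·4 + 1
4 = 4·1 + 0  (stop)
So 319/31 = [10; 3, 2, 4].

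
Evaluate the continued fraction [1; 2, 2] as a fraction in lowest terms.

Using pₖ = aₖpₖ₋₁ + pₖ₋₂ and qₖ = aₖqₖ₋₁ + qₖ₋₂:
  k=0: a=1, p=1, q=1
  k=1: a=2, p=3, q=2
  k=2: a=2, p=7, q=5

7/5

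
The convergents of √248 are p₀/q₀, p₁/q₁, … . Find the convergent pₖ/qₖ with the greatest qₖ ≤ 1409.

√248 = [15; 1, 2, 1, 30, …] (period length 4).
Convergents:
  p_0/q_0 = 15/1
  p_1/q_1 = 16/1
  p_2/q_2 = 47/3
  p_3/q_3 = 63/4
  p_4/q_4 = 1937/123
  p_5/q_5 = 2000/127
  p_6/q_6 = 5937/377
  p_7/q_7 = 7937/504
  p_8/q_8 = 244047/15497
q_7 = 504 ≤ 1409 < 15497 = q_8, so the answer is 7937/504.

7937/504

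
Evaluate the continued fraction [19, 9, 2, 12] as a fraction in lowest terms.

Fold from the inside: start with 12/1.
  2 + 1/12 = 25/12
  9 + 12/25 = 237/25
  19 + 25/237 = 4528/237

4528/237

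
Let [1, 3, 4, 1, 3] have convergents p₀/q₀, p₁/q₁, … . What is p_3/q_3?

Using pₖ = aₖpₖ₋₁ + pₖ₋₂, qₖ = aₖqₖ₋₁ + qₖ₋₂ (with p₋₁=1, p₋₂=0, q₋₁=0, q₋₂=1):
  k=0: a=1, p=1, q=1
  k=1: a=3, p=4, q=3
  k=2: a=4, p=17, q=13
  k=3: a=1, p=21, q=16

21/16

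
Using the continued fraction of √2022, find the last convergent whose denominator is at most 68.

√2022 = [44; 1, 28, 1, 88, …] (period length 4).
Convergents:
  p_0/q_0 = 44/1
  p_1/q_1 = 45/1
  p_2/q_2 = 1304/29
  p_3/q_3 = 1349/30
  p_4/q_4 = 120016/2669
q_3 = 30 ≤ 68 < 2669 = q_4, so the answer is 1349/30.

1349/30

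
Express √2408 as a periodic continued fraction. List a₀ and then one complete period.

[49; 14, 98]

a₀ = ⌊√2408⌋ = 49.
With m₀=0, d₀=1 and mₖ₊₁ = dₖaₖ − mₖ, dₖ₊₁ = (n − mₖ₊₁²)/dₖ, aₖ₊₁ = ⌊(a₀+mₖ₊₁)/dₖ₊₁⌋:
  k=1: m=49, d=7, a=14
  k=2: m=49, d=1, a=98
d=1 and a=2a₀=98 at k=2, so the next step gives (m, d) = (49, 7) again — its k=1 value — and the period has length 2.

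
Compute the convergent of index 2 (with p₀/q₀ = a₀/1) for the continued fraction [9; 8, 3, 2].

228/25

Using pₖ = aₖpₖ₋₁ + pₖ₋₂, qₖ = aₖqₖ₋₁ + qₖ₋₂ (with p₋₁=1, p₋₂=0, q₋₁=0, q₋₂=1):
  k=0: a=9, p=9, q=1
  k=1: a=8, p=73, q=8
  k=2: a=3, p=228, q=25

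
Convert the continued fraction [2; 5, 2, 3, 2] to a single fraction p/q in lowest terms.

Using pₖ = aₖpₖ₋₁ + pₖ₋₂ and qₖ = aₖqₖ₋₁ + qₖ₋₂:
  k=0: a=2, p=2, q=1
  k=1: a=5, p=11, q=5
  k=2: a=2, p=24, q=11
  k=3: a=3, p=83, q=38
  k=4: a=2, p=190, q=87

190/87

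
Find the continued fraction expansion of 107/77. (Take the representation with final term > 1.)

107 = 1·77 + 30
77 = 2·30 + 17
30 = 1·17 + 13
17 = 1·13 + 4
13 = 3·4 + 1
4 = 4·1 + 0  (stop)
So 107/77 = [1; 2, 1, 1, 3, 4].

[1; 2, 1, 1, 3, 4]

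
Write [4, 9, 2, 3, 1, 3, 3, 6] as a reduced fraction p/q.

Fold from the inside: start with 6/1.
  3 + 1/6 = 19/6
  3 + 6/19 = 63/19
  1 + 19/63 = 82/63
  3 + 63/82 = 309/82
  2 + 82/309 = 700/309
  9 + 309/700 = 6609/700
  4 + 700/6609 = 27136/6609

27136/6609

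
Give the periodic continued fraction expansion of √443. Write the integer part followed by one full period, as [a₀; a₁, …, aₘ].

a₀ = ⌊√443⌋ = 21.
With m₀=0, d₀=1 and mₖ₊₁ = dₖaₖ − mₖ, dₖ₊₁ = (n − mₖ₊₁²)/dₖ, aₖ₊₁ = ⌊(a₀+mₖ₊₁)/dₖ₊₁⌋:
  k=1: m=21, d=2, a=21
  k=2: m=21, d=1, a=42
d=1 and a=2a₀=42 at k=2, so the next step gives (m, d) = (21, 2) again — its k=1 value — and the period has length 2.

[21; 21, 42]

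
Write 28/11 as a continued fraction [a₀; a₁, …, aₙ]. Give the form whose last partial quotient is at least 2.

[2; 1, 1, 5]

28 = 2·11 + 6
11 = 1·6 + 5
6 = 1·5 + 1
5 = 5·1 + 0  (stop)
So 28/11 = [2; 1, 1, 5].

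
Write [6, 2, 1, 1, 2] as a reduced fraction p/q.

83/13

Fold from the inside: start with 2/1.
  1 + 1/2 = 3/2
  1 + 2/3 = 5/3
  2 + 3/5 = 13/5
  6 + 5/13 = 83/13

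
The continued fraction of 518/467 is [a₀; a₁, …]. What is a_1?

518 = 1·467 + 51   →  a_0 = 1
467 = 9·51 + 8   →  a_1 = 9

9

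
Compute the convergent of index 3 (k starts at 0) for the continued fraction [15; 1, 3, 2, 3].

142/9

Using pₖ = aₖpₖ₋₁ + pₖ₋₂, qₖ = aₖqₖ₋₁ + qₖ₋₂ (with p₋₁=1, p₋₂=0, q₋₁=0, q₋₂=1):
  k=0: a=15, p=15, q=1
  k=1: a=1, p=16, q=1
  k=2: a=3, p=63, q=4
  k=3: a=2, p=142, q=9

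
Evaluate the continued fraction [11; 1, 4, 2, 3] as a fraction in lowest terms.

449/38

Using pₖ = aₖpₖ₋₁ + pₖ₋₂ and qₖ = aₖqₖ₋₁ + qₖ₋₂:
  k=0: a=11, p=11, q=1
  k=1: a=1, p=12, q=1
  k=2: a=4, p=59, q=5
  k=3: a=2, p=130, q=11
  k=4: a=3, p=449, q=38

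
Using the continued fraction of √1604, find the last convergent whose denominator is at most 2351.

√1604 = [40; 20, 80, …] (period length 2).
Convergents:
  p_0/q_0 = 40/1
  p_1/q_1 = 801/20
  p_2/q_2 = 64120/1601
  p_3/q_3 = 1283201/32040
q_2 = 1601 ≤ 2351 < 32040 = q_3, so the answer is 64120/1601.

64120/1601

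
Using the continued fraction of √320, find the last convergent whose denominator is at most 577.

5778/323

√320 = [17; 1, 7, 1, 34, …] (period length 4).
Convergents:
  p_0/q_0 = 17/1
  p_1/q_1 = 18/1
  p_2/q_2 = 143/8
  p_3/q_3 = 161/9
  p_4/q_4 = 5617/314
  p_5/q_5 = 5778/323
  p_6/q_6 = 46063/2575
q_5 = 323 ≤ 577 < 2575 = q_6, so the answer is 5778/323.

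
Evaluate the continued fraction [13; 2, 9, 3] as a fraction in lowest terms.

Fold from the inside: start with 3/1.
  9 + 1/3 = 28/3
  2 + 3/28 = 59/28
  13 + 28/59 = 795/59

795/59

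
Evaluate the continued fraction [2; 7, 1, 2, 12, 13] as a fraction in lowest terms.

Using pₖ = aₖpₖ₋₁ + pₖ₋₂ and qₖ = aₖqₖ₋₁ + qₖ₋₂:
  k=0: a=2, p=2, q=1
  k=1: a=7, p=15, q=7
  k=2: a=1, p=17, q=8
  k=3: a=2, p=49, q=23
  k=4: a=12, p=605, q=284
  k=5: a=13, p=7914, q=3715

7914/3715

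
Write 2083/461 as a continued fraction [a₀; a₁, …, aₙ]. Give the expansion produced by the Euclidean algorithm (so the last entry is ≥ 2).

[4; 1, 1, 13, 17]

2083 = 4×461 + 239
461 = 1×239 + 222
239 = 1×222 + 17
222 = 13×17 + 1
17 = 17×1 + 0  (stop)
So 2083/461 = [4; 1, 1, 13, 17].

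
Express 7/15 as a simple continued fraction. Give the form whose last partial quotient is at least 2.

7 = 0×15 + 7
15 = 2×7 + 1
7 = 7×1 + 0  (stop)
So 7/15 = [0; 2, 7].

[0; 2, 7]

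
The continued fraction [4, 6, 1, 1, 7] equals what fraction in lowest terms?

407/98

Fold from the inside: start with 7/1.
  1 + 1/7 = 8/7
  1 + 7/8 = 15/8
  6 + 8/15 = 98/15
  4 + 15/98 = 407/98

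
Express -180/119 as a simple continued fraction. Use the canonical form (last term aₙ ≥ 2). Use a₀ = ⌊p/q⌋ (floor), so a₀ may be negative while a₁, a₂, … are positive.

[-2; 2, 19, 3]

-180 = -2*119 + 58
119 = 2*58 + 3
58 = 19*3 + 1
3 = 3*1 + 0  (stop)
So -180/119 = [-2; 2, 19, 3].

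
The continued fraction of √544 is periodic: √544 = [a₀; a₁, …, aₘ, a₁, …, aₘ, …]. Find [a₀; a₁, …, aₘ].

a₀ = ⌊√544⌋ = 23.
With m₀=0, d₀=1 and mₖ₊₁ = dₖaₖ − mₖ, dₖ₊₁ = (n − mₖ₊₁²)/dₖ, aₖ₊₁ = ⌊(a₀+mₖ₊₁)/dₖ₊₁⌋:
  k=1: m=23, d=15, a=3
  k=2: m=22, d=4, a=11
  k=3: m=22, d=15, a=3
  k=4: m=23, d=1, a=46
d=1 and a=2a₀=46 at k=4, so the next step gives (m, d) = (23, 15) again — its k=1 value — and the period has length 4.

[23; 3, 11, 3, 46]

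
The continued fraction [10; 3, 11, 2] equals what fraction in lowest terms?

733/71

Fold from the inside: start with 2/1.
  11 + 1/2 = 23/2
  3 + 2/23 = 71/23
  10 + 23/71 = 733/71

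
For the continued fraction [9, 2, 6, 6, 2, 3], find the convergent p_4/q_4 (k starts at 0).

1637/173

Using pₖ = aₖpₖ₋₁ + pₖ₋₂, qₖ = aₖqₖ₋₁ + qₖ₋₂ (with p₋₁=1, p₋₂=0, q₋₁=0, q₋₂=1):
  k=0: a=9, p=9, q=1
  k=1: a=2, p=19, q=2
  k=2: a=6, p=123, q=13
  k=3: a=6, p=757, q=80
  k=4: a=2, p=1637, q=173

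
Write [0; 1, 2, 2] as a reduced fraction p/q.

Using pₖ = aₖpₖ₋₁ + pₖ₋₂ and qₖ = aₖqₖ₋₁ + qₖ₋₂:
  k=0: a=0, p=0, q=1
  k=1: a=1, p=1, q=1
  k=2: a=2, p=2, q=3
  k=3: a=2, p=5, q=7

5/7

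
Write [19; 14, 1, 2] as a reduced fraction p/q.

Fold from the inside: start with 2/1.
  1 + 1/2 = 3/2
  14 + 2/3 = 44/3
  19 + 3/44 = 839/44

839/44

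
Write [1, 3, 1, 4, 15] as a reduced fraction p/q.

Fold from the inside: start with 15/1.
  4 + 1/15 = 61/15
  1 + 15/61 = 76/61
  3 + 61/76 = 289/76
  1 + 76/289 = 365/289

365/289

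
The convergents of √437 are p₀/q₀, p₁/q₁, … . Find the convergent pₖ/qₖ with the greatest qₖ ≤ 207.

4160/199

√437 = [20; 1, 9, 2, 9, 1, 40, …] (period length 6).
Convergents:
  p_0/q_0 = 20/1
  p_1/q_1 = 21/1
  p_2/q_2 = 209/10
  p_3/q_3 = 439/21
  p_4/q_4 = 4160/199
  p_5/q_5 = 4599/220
q_4 = 199 ≤ 207 < 220 = q_5, so the answer is 4160/199.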